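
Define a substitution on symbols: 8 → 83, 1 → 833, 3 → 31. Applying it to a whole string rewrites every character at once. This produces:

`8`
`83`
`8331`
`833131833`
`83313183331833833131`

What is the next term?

φ(83313183331833833131) expands symbol-by-symbol to 83 31 31 833 31 833 83 31 31 31 833 83 31 31 83 31 31 833 31 833; joining the 20 pieces gives the next term.

833131833318338331313183383313183313183331833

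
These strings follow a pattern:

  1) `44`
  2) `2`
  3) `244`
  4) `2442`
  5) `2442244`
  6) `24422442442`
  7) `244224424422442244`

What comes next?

24422442442244224424422442442

This is a Fibonacci-style word recurrence s(k) = s(k−1)·s(k−2): e.g. 2·44 = 244.
The next term joins 244224424422442244 and 24422442442.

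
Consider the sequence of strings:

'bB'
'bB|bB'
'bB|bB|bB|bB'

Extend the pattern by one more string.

bB|bB|bB|bB|bB|bB|bB|bB

Each string is two copies of the previous one joined by '|'.
One more doubling of bB|bB|bB|bB gives the answer.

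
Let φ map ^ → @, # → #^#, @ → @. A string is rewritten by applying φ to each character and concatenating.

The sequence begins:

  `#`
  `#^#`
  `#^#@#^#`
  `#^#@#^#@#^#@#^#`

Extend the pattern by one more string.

Rewriting the 15 symbols of #^#@#^#@#^#@#^# one by one yields #^# @ #^# @ #^# @ #^# @ #^# @ #^# @ #^# @ #^#; concatenated:

#^#@#^#@#^#@#^#@#^#@#^#@#^#@#^#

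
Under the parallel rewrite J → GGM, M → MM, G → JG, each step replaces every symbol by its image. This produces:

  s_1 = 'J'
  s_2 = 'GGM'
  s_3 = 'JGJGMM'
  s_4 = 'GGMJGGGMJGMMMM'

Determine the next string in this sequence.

Replace each of the 14 characters of GGMJGGGMJGMMMM in place — JG JG MM GGM JG JG JG MM GGM JG MM MM MM MM — and concatenate.

JGJGMMGGMJGJGJGMMGGMJGMMMMMMMM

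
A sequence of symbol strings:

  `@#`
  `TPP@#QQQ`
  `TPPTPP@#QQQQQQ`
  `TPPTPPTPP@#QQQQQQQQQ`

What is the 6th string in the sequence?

TPPTPPTPPTPPTPP@#QQQQQQQQQQQQQQQ

Each term wraps the previous one in TPP on the left and QQQ on the right.
From TPPTPPTPP@#QQQQQQQQQ, 2 further steps: TPPTPPTPP@#QQQQQQQQQ → TPPTPPTPPTPP@#QQQQQQQQQQQQ → (answer).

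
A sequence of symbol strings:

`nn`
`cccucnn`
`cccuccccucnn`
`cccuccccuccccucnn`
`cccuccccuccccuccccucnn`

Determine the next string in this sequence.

The strings grow by a fixed prefix cccuc each time.
Applying this once more to cccuccccuccccuccccucnn:

cccuccccuccccuccccuccccucnn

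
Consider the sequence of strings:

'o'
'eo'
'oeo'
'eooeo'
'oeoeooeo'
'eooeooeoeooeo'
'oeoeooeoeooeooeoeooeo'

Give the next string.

From term 3 onward, concatenate the second-to-last term with the last: o·eo = oeo, eo·oeo = eooeo, …
So term 8 is eooeooeoeooeo·oeoeooeoeooeooeoeooeo.

eooeooeoeooeooeoeooeoeooeooeoeooeo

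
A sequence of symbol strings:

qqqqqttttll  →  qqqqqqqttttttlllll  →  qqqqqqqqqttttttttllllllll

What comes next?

qqqqqqqqqqqttttttttttlllllllllll

Each string has the form q^{2n+3} t^{2n+2} l^{3n-1} (n = 1, 2, …).
At n = 4 the blocks have lengths 11, 10, 11.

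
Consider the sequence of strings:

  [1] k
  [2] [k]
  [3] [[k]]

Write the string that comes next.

[[[k]]]

Every step adds [ to the front and ] to the end of the previous string.
One more step from [[k]] gives the answer.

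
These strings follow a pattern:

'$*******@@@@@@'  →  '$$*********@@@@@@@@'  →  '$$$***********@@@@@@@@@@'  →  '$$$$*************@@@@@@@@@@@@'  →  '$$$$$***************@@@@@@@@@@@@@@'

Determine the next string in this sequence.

Term n consists of n-1 $'s, followed by 2n+3 *'s, followed by 2n+2 @'s, where the shown terms are n = 2, 3, 4, 5, 6.
Setting n = 7 gives 6, 17, 16 characters in each block.

$$$$$$*****************@@@@@@@@@@@@@@@@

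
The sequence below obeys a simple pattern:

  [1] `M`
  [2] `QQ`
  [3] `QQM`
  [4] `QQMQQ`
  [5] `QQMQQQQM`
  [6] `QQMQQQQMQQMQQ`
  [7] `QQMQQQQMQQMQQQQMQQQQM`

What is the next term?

QQMQQQQMQQMQQQQMQQQQMQQMQQQQMQQMQQ

From term 3 onward, concatenate the last term with the second-to-last: QQ·M = QQM, QQM·QQ = QQMQQ, …
The next term joins QQMQQQQMQQMQQQQMQQQQM and QQMQQQQMQQMQQ.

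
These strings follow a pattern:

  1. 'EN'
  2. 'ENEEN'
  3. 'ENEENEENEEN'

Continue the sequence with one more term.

Each string is two copies of the previous one joined by 'E'.
Doubling ENEENEENEEN with 'E' between the halves:

ENEENEENEENEENEENEENEEN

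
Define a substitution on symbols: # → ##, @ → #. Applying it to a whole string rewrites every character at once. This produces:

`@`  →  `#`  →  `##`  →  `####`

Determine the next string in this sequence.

########

Apply φ to #### symbol by symbol: #→##, #→##, #→##, #→##; joined: ## ## ## ##.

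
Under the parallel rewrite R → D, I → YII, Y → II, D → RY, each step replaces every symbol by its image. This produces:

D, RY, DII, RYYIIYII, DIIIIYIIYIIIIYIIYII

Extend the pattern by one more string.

Rewriting the 19 symbols of DIIIIYIIYIIIIYIIYII one by one yields RY YII YII YII YII II YII YII II YII YII YII YII II YII YII II YII YII; concatenated:

RYYIIYIIYIIYIIIIYIIYIIIIYIIYIIYIIYIIIIYIIYIIIIYIIYII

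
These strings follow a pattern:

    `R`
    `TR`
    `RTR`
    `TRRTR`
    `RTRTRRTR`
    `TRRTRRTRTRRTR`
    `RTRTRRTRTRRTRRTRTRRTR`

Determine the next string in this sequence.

From term 3 onward, concatenate the second-to-last term with the last: R·TR = RTR, TR·RTR = TRRTR, …
The next term joins TRRTRRTRTRRTR and RTRTRRTRTRRTRRTRTRRTR.

TRRTRRTRTRRTRRTRTRRTRTRRTRRTRTRRTR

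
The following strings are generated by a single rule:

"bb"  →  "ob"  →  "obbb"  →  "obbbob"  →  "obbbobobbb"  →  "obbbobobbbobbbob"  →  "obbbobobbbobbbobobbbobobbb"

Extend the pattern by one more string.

Each term (from the third on) is the previous term followed by the one before it: term 3 = ob·bb = obbb.
The next term joins obbbobobbbobbbobobbbobobbb and obbbobobbbobbbob.

obbbobobbbobbbobobbbobobbbobbbobobbbobbbob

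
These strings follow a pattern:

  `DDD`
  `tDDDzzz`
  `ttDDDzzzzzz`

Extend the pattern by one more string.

Each term wraps the previous one in t on the left and zzz on the right.
Applying this once more to ttDDDzzzzzz:

tttDDDzzzzzzzzz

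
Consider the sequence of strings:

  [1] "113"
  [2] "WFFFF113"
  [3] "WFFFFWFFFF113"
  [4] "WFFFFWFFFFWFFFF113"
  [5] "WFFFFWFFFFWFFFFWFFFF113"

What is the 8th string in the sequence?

Each term is the previous one with WFFFF prepended.
From WFFFFWFFFFWFFFFWFFFF113, 3 further steps: WFFFFWFFFFWFFFFWFFFF113 → WFFFFWFFFFWFFFFWFFFFWFFFF113 → WFFFFWFFFFWFFFFWFFFFWFFFFWFFFF113 → (answer).

WFFFFWFFFFWFFFFWFFFFWFFFFWFFFFWFFFF113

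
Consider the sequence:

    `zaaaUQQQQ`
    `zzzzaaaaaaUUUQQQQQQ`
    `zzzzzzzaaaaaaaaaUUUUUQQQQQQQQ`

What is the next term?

zzzzzzzzzzaaaaaaaaaaaaUUUUUUUQQQQQQQQQQ

Each string has the form z^{3n-2} a^{3n} U^{2n-1} Q^{2n+2} (n = 1, 2, …).
At n = 4 the blocks have lengths 10, 12, 7, 10.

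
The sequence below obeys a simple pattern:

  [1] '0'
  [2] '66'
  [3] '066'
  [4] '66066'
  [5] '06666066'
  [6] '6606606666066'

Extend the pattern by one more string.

This is a Fibonacci-style word recurrence s(k) = s(k−2)·s(k−1): e.g. 0·66 = 066.
Continuing: 06666066 · 6606606666066 gives term 7.

066660666606606666066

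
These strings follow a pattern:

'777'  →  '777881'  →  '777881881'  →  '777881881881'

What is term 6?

Each term is the previous one with 881 appended.
From 777881881881, 2 further steps: 777881881881 → 777881881881881 → (answer).

777881881881881881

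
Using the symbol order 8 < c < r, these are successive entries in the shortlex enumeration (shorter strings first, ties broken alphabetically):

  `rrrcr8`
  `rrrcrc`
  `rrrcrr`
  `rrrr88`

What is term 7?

rrrrc8

Continuing the enumeration 3 steps past rrrr88: rrrr88 → rrrr8c → rrrr8r → (answer).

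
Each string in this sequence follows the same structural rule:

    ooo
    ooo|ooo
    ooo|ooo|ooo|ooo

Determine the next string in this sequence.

Every step duplicates the string with '|' between the halves.
Doubling ooo|ooo|ooo|ooo with '|' between the halves:

ooo|ooo|ooo|ooo|ooo|ooo|ooo|ooo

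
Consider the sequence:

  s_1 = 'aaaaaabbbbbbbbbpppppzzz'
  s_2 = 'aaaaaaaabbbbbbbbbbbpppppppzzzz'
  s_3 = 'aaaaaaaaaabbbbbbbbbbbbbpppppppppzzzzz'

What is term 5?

aaaaaaaaaaaaaabbbbbbbbbbbbbbbbbpppppppppppppzzzzzzz

Each string has the form a^{2n} b^{2n+3} p^{2n-1} z^{n}, where the shown terms are n = 3, 4, 5.
For term 5, n = 7, so the run lengths are 14, 17, 13, 7.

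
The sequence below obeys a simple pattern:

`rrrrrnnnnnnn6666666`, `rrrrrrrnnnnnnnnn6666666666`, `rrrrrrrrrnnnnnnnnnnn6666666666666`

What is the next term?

rrrrrrrrrrrnnnnnnnnnnnnn6666666666666666

Each string has the form r^{2n+1} n^{2n+3} 6^{3n+1}, where the shown terms are n = 2, 3, 4.
Setting n = 5 gives 11, 13, 16 characters in each block.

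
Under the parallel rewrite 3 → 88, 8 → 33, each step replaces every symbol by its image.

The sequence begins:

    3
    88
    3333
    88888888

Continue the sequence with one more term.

3333333333333333

Expanding 88888888: 8→33, 8→33, 8→33, 8→33, 8→33, 8→33, 8→33, 8→33. Concatenated: 33 33 33 33 33 33 33 33.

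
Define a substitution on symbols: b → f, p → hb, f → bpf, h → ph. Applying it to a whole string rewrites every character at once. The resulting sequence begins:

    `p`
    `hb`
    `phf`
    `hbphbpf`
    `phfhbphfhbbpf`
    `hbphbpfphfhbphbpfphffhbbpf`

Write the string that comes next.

phfhbphfhbbpfhbphbpfphfhbphfhbbpfhbphbpfbpfphffhbbpf

φ(hbphbpfphfhbphbpfphffhbbpf) expands symbol-by-symbol to ph f hb ph f hb bpf hb ph bpf ph f hb ph f hb bpf hb ph bpf bpf ph f f hb bpf; joining the 26 pieces gives the next term.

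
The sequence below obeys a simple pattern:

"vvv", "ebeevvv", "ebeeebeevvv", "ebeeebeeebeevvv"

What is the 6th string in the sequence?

ebeeebeeebeeebeeebeevvv

Each term is the previous one with ebee prepended.
From ebeeebeeebeevvv, 2 further steps: ebeeebeeebeevvv → ebeeebeeebeeebeevvv → (answer).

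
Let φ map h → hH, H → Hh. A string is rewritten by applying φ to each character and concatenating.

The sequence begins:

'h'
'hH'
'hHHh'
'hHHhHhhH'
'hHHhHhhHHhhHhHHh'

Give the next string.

φ(hHHhHhhHHhhHhHHh) expands symbol-by-symbol to hH Hh Hh hH Hh hH hH Hh Hh hH hH Hh hH Hh Hh hH; joining the 16 pieces gives the next term.

hHHhHhhHHhhHhHHhHhhHhHHhhHHhHhhH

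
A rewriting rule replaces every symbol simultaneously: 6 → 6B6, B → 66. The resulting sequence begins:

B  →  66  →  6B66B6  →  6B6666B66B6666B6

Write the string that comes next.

Rewriting the 16 symbols of 6B6666B66B6666B6 one by one yields 6B6 66 6B6 6B6 6B6 6B6 66 6B6 6B6 66 6B6 6B6 6B6 6B6 66 6B6; concatenated:

6B6666B66B66B66B6666B66B6666B66B66B66B6666B6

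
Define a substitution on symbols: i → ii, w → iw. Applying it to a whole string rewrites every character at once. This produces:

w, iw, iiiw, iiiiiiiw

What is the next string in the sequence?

Expanding iiiiiiiw: i→ii, i→ii, i→ii, i→ii, i→ii, i→ii, i→ii, w→iw. Concatenated: ii ii ii ii ii ii ii iw.

iiiiiiiiiiiiiiiw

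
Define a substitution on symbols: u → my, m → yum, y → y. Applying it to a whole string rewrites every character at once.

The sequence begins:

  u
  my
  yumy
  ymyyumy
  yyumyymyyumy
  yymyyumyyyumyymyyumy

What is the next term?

Rewriting the 20 symbols of yymyyumyyyumyymyyumy one by one yields y y yum y y my yum y y y my yum y y yum y y my yum y; concatenated:

yyyumyymyyumyyymyyumyyyumyymyyumy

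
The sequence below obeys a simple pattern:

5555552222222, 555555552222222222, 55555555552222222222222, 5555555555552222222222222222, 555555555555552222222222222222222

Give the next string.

The n-th term is 2n+2 5's then 3n+1 2's, where the shown terms are n = 2, 3, 4, 5, 6.
For the next term, n = 7, so the run lengths are 16, 22.

55555555555555552222222222222222222222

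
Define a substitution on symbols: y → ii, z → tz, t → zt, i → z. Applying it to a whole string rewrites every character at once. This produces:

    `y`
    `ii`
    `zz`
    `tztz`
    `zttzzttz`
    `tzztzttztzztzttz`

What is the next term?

zttztzzttzztzttzzttztzzttzztzttz

Replace each of the 16 characters of tzztzttztzztzttz in place — zt tz tz zt tz zt zt tz zt tz tz zt tz zt zt tz — and concatenate.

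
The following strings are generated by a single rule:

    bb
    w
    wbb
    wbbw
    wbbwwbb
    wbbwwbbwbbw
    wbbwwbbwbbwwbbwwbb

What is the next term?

Each term (from the third on) is the previous term followed by the one before it: term 3 = w·bb = wbb.
The next term joins wbbwwbbwbbwwbbwwbb and wbbwwbbwbbw.

wbbwwbbwbbwwbbwwbbwbbwwbbwbbw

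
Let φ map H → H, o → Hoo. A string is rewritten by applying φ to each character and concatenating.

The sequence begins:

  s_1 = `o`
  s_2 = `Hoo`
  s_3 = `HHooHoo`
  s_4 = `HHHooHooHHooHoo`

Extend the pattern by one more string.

φ(HHHooHooHHooHoo) expands symbol-by-symbol to H H H Hoo Hoo H Hoo Hoo H H Hoo Hoo H Hoo Hoo; joining the 15 pieces gives the next term.

HHHHooHooHHooHooHHHooHooHHooHoo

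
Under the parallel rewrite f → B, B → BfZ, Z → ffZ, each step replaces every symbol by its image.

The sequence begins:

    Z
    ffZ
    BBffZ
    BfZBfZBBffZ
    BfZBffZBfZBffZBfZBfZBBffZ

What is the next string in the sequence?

φ(BfZBffZBfZBffZBfZBfZBBffZ) expands symbol-by-symbol to BfZ B ffZ BfZ B B ffZ BfZ B ffZ BfZ B B ffZ BfZ B ffZ BfZ B ffZ BfZ BfZ B B ffZ; joining the 25 pieces gives the next term.

BfZBffZBfZBBffZBfZBffZBfZBBffZBfZBffZBfZBffZBfZBfZBBffZ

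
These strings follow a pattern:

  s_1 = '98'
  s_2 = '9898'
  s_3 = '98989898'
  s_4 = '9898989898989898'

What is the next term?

Every step duplicates the string.
One more doubling of 9898989898989898 gives the answer.

98989898989898989898989898989898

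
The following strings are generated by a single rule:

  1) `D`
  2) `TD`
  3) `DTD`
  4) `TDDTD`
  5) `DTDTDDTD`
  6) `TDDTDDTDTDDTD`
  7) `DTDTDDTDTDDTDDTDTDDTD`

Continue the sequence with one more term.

TDDTDDTDTDDTDDTDTDDTDTDDTDDTDTDDTD

This is a Fibonacci-style word recurrence s(k) = s(k−2)·s(k−1): e.g. D·TD = DTD.
Continuing: TDDTDDTDTDDTD · DTDTDDTDTDDTDDTDTDDTD gives term 8.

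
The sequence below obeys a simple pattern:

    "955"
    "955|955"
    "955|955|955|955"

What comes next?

955|955|955|955|955|955|955|955

Each string is two copies of the previous one joined by '|'.
One more doubling of 955|955|955|955 gives the answer.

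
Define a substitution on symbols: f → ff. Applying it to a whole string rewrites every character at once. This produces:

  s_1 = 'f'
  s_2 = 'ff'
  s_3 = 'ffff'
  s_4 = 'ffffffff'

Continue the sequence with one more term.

Apply φ to ffffffff symbol by symbol: f→ff, f→ff, f→ff, f→ff, f→ff, f→ff, f→ff, f→ff; joined: ff ff ff ff ff ff ff ff.

ffffffffffffffff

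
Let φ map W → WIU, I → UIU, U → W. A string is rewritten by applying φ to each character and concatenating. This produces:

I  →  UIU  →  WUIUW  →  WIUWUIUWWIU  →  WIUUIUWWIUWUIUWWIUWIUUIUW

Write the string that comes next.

WIUUIUWWUIUWWIUWIUUIUWWIUWUIUWWIUWIUUIUWWIUUIUWWUIUWWIU

Replace each of the 25 characters of WIUUIUWWIUWUIUWWIUWIUUIUW in place — WIU UIU W W UIU W WIU WIU UIU W WIU W UIU W WIU WIU UIU W WIU UIU W W UIU W WIU — and concatenate.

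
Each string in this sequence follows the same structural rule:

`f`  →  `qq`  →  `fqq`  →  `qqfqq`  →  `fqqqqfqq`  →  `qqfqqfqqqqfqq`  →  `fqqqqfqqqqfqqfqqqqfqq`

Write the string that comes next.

Each term (from the third on) is the two preceding terms concatenated in order: term 3 = f·qq = fqq.
So term 8 is qqfqqfqqqqfqq·fqqqqfqqqqfqqfqqqqfqq.

qqfqqfqqqqfqqfqqqqfqqqqfqqfqqqqfqq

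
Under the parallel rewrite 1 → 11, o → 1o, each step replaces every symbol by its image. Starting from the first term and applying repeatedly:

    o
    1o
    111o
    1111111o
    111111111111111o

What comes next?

Applying the rule to each of the 16 symbols of 111111111111111o gives the pieces 11 11 11 11 11 11 11 11 11 11 11 11 11 11 11 1o, which concatenate to the answer.

1111111111111111111111111111111o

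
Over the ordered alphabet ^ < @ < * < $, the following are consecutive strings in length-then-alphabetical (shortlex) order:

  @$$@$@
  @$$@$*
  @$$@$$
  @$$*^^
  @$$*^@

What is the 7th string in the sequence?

@$$*^$

Advancing 2 positions from @$$*^@ through @$$*^@ → @$$*^* reaches term 7.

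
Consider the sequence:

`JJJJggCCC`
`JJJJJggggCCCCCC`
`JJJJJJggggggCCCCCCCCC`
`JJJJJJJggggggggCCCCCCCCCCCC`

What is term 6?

The n-th term is n+3 J's then 2n g's then 3n C's (n = 1, 2, …).
For term 6, n = 6, so the run lengths are 9, 12, 18.

JJJJJJJJJggggggggggggCCCCCCCCCCCCCCCCCC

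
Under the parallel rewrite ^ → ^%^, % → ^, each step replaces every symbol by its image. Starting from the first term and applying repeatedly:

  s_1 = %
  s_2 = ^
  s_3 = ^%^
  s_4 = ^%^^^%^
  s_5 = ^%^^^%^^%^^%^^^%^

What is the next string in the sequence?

Replace each of the 17 characters of ^%^^^%^^%^^%^^^%^ in place — ^%^ ^ ^%^ ^%^ ^%^ ^ ^%^ ^%^ ^ ^%^ ^%^ ^ ^%^ ^%^ ^%^ ^ ^%^ — and concatenate.

^%^^^%^^%^^%^^^%^^%^^^%^^%^^^%^^%^^%^^^%^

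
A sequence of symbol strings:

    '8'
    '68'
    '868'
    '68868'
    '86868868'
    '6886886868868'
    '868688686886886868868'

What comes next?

Each term (from the third on) is the two preceding terms concatenated in order: term 3 = 8·68 = 868.
Continuing: 6886886868868 · 868688686886886868868 gives term 8.

6886886868868868688686886886868868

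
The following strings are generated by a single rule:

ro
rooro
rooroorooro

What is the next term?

rooroorooroorooroorooro

Each string is two copies of the previous one joined by 'o'.
One more doubling of rooroorooro gives the answer.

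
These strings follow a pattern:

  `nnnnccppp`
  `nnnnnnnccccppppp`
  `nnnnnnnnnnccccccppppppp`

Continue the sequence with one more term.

nnnnnnnnnnnnnccccccccppppppppp

Reading off run lengths: n runs 4, 7, 10; c runs 2, 4, 6; p runs 3, 5, 7 — each is linear in n (n = 1, 2, …).
Setting n = 4 gives 13, 8, 9 characters in each block.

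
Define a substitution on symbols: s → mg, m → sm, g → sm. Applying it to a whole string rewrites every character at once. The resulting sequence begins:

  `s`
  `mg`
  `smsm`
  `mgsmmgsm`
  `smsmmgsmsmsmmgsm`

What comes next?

Rewriting the 16 symbols of smsmmgsmsmsmmgsm one by one yields mg sm mg sm sm sm mg sm mg sm mg sm sm sm mg sm; concatenated:

mgsmmgsmsmsmmgsmmgsmmgsmsmsmmgsm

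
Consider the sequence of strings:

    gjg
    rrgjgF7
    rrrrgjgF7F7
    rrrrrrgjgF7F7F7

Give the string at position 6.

s(k+1) = rr·s(k)·F7, so each term gains rr as a prefix and F7 as a suffix.
From rrrrrrgjgF7F7F7, 2 further steps: rrrrrrgjgF7F7F7 → rrrrrrrrgjgF7F7F7F7 → (answer).

rrrrrrrrrrgjgF7F7F7F7F7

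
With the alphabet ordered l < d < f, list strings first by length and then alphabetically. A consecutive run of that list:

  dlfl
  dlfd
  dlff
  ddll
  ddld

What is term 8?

Advancing 3 positions from ddld through ddld → ddlf → dddl reaches term 8.

dddd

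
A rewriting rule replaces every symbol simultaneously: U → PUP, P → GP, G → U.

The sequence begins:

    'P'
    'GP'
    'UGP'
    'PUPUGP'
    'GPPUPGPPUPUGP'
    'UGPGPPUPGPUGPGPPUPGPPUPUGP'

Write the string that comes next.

PUPUGPUGPGPPUPGPUGPPUPUGPUGPGPPUPGPUGPGPPUPGPPUPUGP

Replace each of the 26 characters of UGPGPPUPGPUGPGPPUPGPPUPUGP in place — PUP U GP U GP GP PUP GP U GP PUP U GP U GP GP PUP GP U GP GP PUP GP PUP U GP — and concatenate.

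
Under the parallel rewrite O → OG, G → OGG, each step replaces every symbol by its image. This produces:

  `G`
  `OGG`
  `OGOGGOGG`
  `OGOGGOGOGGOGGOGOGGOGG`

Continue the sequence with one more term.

OGOGGOGOGGOGGOGOGGOGOGGOGGOGOGGOGGOGOGGOGOGGOGGOGOGGOGG

φ(OGOGGOGOGGOGGOGOGGOGG) expands symbol-by-symbol to OG OGG OG OGG OGG OG OGG OG OGG OGG OG OGG OGG OG OGG OG OGG OGG OG OGG OGG; joining the 21 pieces gives the next term.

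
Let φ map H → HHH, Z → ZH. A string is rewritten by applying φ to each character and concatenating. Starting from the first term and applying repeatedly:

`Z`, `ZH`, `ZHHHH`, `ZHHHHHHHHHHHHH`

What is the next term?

φ(ZHHHHHHHHHHHHH) expands symbol-by-symbol to ZH HHH HHH HHH HHH HHH HHH HHH HHH HHH HHH HHH HHH HHH; joining the 14 pieces gives the next term.

ZHHHHHHHHHHHHHHHHHHHHHHHHHHHHHHHHHHHHHHHH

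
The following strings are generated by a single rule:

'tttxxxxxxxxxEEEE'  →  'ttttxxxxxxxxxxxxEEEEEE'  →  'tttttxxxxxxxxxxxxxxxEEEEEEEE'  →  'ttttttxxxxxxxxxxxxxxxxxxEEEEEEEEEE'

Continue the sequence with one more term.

tttttttxxxxxxxxxxxxxxxxxxxxxEEEEEEEEEEEE

Reading off run lengths: t runs 3, 4, 5, 6; x runs 9, 12, 15, 18; E runs 4, 6, 8, 10 — each is linear in n, where the shown terms are n = 3, 4, 5, 6.
For the next term, n = 7, so the run lengths are 7, 21, 12.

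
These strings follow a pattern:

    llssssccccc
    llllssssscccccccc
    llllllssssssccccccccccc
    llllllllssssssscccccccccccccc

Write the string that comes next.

Reading off run lengths: l runs 2, 4, 6, 8; s runs 4, 5, 6, 7; c runs 5, 8, 11, 14 — each is linear in n (n = 1, 2, …).
Setting n = 5 gives 10, 8, 17 characters in each block.

llllllllllssssssssccccccccccccccccc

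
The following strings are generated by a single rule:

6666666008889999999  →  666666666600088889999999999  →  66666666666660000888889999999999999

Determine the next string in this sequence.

6666666666666666000008888889999999999999999

Each string has the form 6^{3n+1} 0^{n} 8^{n+1} 9^{3n+1}, where the shown terms are n = 2, 3, 4.
At n = 5 the blocks have lengths 16, 5, 6, 16.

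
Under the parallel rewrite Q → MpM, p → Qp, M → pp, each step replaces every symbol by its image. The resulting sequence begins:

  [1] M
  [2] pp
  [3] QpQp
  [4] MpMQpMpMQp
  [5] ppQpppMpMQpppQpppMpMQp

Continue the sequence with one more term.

QpQpMpMQpQpQpppQpppMpMQpQpQpMpMQpQpQpppQpppMpMQp

Replace each of the 22 characters of ppQpppMpMQpppQpppMpMQp in place — Qp Qp MpM Qp Qp Qp pp Qp pp MpM Qp Qp Qp MpM Qp Qp Qp pp Qp pp MpM Qp — and concatenate.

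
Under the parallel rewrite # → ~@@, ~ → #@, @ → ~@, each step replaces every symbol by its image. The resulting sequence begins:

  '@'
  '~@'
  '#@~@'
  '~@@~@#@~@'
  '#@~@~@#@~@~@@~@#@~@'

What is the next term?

Applying the rule to each of the 19 symbols of #@~@~@#@~@~@@~@#@~@ gives the pieces ~@@ ~@ #@ ~@ #@ ~@ ~@@ ~@ #@ ~@ #@ ~@ ~@ #@ ~@ ~@@ ~@ #@ ~@, which concatenate to the answer.

~@@~@#@~@#@~@~@@~@#@~@#@~@~@#@~@~@@~@#@~@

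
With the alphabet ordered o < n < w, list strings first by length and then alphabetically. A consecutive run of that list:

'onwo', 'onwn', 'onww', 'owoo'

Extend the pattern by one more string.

The successor of owoo increments the rightmost position that isn't already w and resets every position after it to o.

owon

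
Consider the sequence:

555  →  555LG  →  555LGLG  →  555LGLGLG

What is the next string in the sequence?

555LGLGLGLG

The strings grow by a fixed suffix LG each time.
So the next term is 555LGLGLG·LG.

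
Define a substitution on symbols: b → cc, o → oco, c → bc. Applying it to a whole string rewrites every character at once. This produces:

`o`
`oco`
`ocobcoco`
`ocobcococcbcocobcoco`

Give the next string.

Rewriting the 20 symbols of ocobcococcbcocobcoco one by one yields oco bc oco cc bc oco bc oco bc bc cc bc oco bc oco cc bc oco bc oco; concatenated:

ocobcococcbcocobcocobcbcccbcocobcococcbcocobcoco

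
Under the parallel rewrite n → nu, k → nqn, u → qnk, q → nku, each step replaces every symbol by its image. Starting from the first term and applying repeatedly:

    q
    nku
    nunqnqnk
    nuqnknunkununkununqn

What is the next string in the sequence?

nuqnknkununqnnuqnknunqnqnknuqnknunqnqnknuqnknunkunu

Replace each of the 20 characters of nuqnknunkununkununqn in place — nu qnk nku nu nqn nu qnk nu nqn qnk nu qnk nu nqn qnk nu qnk nu nku nu — and concatenate.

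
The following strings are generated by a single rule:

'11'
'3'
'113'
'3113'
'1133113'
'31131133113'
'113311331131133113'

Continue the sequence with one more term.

31131133113113311331131133113

From term 3 onward, concatenate the second-to-last term with the last: 11·3 = 113, 3·113 = 3113, …
So term 8 is 31131133113·113311331131133113.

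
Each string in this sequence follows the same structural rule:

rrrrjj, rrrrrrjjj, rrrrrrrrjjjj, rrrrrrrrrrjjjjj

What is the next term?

rrrrrrrrrrrrjjjjjj

The n-th term is 2n r's then n j's, where the shown terms are n = 2, 3, 4, 5.
Setting n = 6 gives 12, 6 characters in each block.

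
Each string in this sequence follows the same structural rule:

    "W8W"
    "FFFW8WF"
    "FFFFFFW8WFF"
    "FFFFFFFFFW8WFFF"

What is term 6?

Each term wraps the previous one in FFF on the left and F on the right.
From FFFFFFFFFW8WFFF, 2 further steps: FFFFFFFFFW8WFFF → FFFFFFFFFFFFW8WFFFF → (answer).

FFFFFFFFFFFFFFFW8WFFFFF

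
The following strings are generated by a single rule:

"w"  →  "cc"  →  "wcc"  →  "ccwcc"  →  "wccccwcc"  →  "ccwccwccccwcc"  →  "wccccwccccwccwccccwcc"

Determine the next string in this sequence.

From term 3 onward, concatenate the second-to-last term with the last: w·cc = wcc, cc·wcc = ccwcc, …
So term 8 is ccwccwccccwcc·wccccwccccwccwccccwcc.

ccwccwccccwccwccccwccccwccwccccwcc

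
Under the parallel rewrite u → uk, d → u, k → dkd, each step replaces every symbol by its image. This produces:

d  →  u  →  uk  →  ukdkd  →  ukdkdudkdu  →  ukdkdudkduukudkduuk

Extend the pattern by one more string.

ukdkdudkduukudkduukukdkdukudkduukukdkd

φ(ukdkdudkduukudkduuk) expands symbol-by-symbol to uk dkd u dkd u uk u dkd u uk uk dkd uk u dkd u uk uk dkd; joining the 19 pieces gives the next term.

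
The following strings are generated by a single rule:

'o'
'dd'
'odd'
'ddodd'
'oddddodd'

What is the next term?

This is a Fibonacci-style word recurrence s(k) = s(k−2)·s(k−1): e.g. o·dd = odd.
Continuing: ddodd · oddddodd gives term 6.

ddoddoddddodd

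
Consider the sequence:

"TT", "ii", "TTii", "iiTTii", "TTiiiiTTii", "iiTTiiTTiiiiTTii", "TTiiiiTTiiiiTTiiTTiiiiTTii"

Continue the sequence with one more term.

This is a Fibonacci-style word recurrence s(k) = s(k−2)·s(k−1): e.g. TT·ii = TTii.
So term 8 is iiTTiiTTiiiiTTii·TTiiiiTTiiiiTTiiTTiiiiTTii.

iiTTiiTTiiiiTTiiTTiiiiTTiiiiTTiiTTiiiiTTii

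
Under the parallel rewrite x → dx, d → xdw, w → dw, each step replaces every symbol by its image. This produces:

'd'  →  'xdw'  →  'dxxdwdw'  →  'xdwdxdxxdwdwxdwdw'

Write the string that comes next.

Rewriting the 17 symbols of xdwdxdxxdwdwxdwdw one by one yields dx xdw dw xdw dx xdw dx dx xdw dw xdw dw dx xdw dw xdw dw; concatenated:

dxxdwdwxdwdxxdwdxdxxdwdwxdwdwdxxdwdwxdwdw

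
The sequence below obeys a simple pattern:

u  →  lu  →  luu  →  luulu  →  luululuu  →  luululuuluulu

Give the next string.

From term 3 onward, concatenate the last term with the second-to-last: lu·u = luu, luu·lu = luulu, …
The next term joins luululuuluulu and luululuu.

luululuuluululuululuu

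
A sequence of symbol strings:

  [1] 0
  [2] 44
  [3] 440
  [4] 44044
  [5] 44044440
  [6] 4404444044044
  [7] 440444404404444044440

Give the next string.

4404444044044440444404404444044044

From term 3 onward, concatenate the last term with the second-to-last: 44·0 = 440, 440·44 = 44044, …
The next term joins 440444404404444044440 and 4404444044044.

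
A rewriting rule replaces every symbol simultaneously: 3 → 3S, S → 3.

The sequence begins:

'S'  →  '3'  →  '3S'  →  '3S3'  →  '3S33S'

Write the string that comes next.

Expanding 3S33S: 3→3S, S→3, 3→3S, 3→3S, S→3. Concatenated: 3S 3 3S 3S 3.

3S33S3S3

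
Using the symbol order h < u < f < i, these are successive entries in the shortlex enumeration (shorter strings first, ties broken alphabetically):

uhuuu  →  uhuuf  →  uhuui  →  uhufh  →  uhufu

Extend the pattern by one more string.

Find the rightmost character of uhufu below i, bump it to the next letter, and reset everything to its right to h.

uhuff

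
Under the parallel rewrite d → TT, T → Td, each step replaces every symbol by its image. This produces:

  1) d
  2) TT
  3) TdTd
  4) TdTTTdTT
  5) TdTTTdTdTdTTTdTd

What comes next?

Rewriting the 16 symbols of TdTTTdTdTdTTTdTd one by one yields Td TT Td Td Td TT Td TT Td TT Td Td Td TT Td TT; concatenated:

TdTTTdTdTdTTTdTTTdTTTdTdTdTTTdTT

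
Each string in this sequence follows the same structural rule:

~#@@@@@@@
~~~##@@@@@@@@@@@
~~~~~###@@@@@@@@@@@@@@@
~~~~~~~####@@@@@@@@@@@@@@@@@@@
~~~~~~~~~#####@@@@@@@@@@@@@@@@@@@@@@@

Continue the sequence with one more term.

~~~~~~~~~~~######@@@@@@@@@@@@@@@@@@@@@@@@@@@

Term n consists of 2n-1 ~'s, followed by n #'s, followed by 4n+3 @'s (n = 1, 2, …).
For the next term, n = 6, so the run lengths are 11, 6, 27.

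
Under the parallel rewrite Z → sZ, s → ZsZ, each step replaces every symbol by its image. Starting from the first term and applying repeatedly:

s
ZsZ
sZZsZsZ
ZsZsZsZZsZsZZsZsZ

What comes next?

Rewriting the 17 symbols of ZsZsZsZZsZsZZsZsZ one by one yields sZ ZsZ sZ ZsZ sZ ZsZ sZ sZ ZsZ sZ ZsZ sZ sZ ZsZ sZ ZsZ sZ; concatenated:

sZZsZsZZsZsZZsZsZsZZsZsZZsZsZsZZsZsZZsZsZ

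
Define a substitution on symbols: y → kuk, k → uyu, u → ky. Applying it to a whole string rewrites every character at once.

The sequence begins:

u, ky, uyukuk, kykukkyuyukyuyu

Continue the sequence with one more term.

Applying the rule to each of the 15 symbols of kykukkyuyukyuyu gives the pieces uyu kuk uyu ky uyu uyu kuk ky kuk ky uyu kuk ky kuk ky, which concatenate to the answer.

uyukukuyukyuyuuyukukkykukkyuyukukkykukky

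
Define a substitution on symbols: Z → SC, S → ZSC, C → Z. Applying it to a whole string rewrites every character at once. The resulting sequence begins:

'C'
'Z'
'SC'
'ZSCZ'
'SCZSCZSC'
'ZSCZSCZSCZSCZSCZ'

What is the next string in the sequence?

φ(ZSCZSCZSCZSCZSCZ) expands symbol-by-symbol to SC ZSC Z SC ZSC Z SC ZSC Z SC ZSC Z SC ZSC Z SC; joining the 16 pieces gives the next term.

SCZSCZSCZSCZSCZSCZSCZSCZSCZSCZSC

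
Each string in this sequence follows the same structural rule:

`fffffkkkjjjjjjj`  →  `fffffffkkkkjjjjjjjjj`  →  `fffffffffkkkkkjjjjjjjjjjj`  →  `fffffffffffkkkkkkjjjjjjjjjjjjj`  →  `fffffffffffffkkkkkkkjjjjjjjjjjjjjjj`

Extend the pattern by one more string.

fffffffffffffffkkkkkkkkjjjjjjjjjjjjjjjjj

Each string has the form f^{2n-1} k^{n} j^{2n+1}, where the shown terms are n = 3, 4, 5, 6, 7.
For the next term, n = 8, so the run lengths are 15, 8, 17.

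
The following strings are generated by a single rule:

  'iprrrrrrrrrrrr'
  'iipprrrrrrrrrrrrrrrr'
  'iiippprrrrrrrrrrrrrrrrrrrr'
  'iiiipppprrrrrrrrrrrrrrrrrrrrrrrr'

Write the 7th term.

Reading off run lengths: i runs 1, 2, 3, 4; p runs 1, 2, 3, 4; r runs 12, 16, 20, 24 — each is linear in n, where the shown terms are n = 3, 4, 5, 6.
Setting n = 9 gives 7, 7, 36 characters in each block.

iiiiiiippppppprrrrrrrrrrrrrrrrrrrrrrrrrrrrrrrrrrrr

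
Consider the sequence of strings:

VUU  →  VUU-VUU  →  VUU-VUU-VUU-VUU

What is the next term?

s(k+1) = s(k)·-·s(k) — each term doubles the last with '-' between the halves.
Doubling VUU-VUU-VUU-VUU with '-' between the halves:

VUU-VUU-VUU-VUU-VUU-VUU-VUU-VUU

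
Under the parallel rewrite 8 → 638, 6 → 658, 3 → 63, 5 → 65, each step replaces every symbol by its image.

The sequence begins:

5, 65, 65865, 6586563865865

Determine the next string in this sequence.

φ(6586563865865) expands symbol-by-symbol to 658 65 638 658 65 658 63 638 658 65 638 658 65; joining the 13 pieces gives the next term.

6586563865865658636386586563865865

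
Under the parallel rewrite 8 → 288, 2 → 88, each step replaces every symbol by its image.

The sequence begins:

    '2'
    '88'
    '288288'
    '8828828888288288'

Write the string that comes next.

28828888288288882882882882888828828888288288

φ(8828828888288288) expands symbol-by-symbol to 288 288 88 288 288 88 288 288 288 288 88 288 288 88 288 288; joining the 16 pieces gives the next term.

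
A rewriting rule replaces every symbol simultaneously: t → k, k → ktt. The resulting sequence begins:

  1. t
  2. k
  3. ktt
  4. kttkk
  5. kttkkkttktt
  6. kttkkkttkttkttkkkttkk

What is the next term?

Replace each of the 21 characters of kttkkkttkttkttkkkttkk in place — ktt k k ktt ktt ktt k k ktt k k ktt k k ktt ktt ktt k k ktt ktt — and concatenate.

kttkkkttkttkttkkkttkkkttkkkttkttkttkkkttktt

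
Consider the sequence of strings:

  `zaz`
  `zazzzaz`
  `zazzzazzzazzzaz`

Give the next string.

Every step duplicates the string with 'z' between the halves.
So the next term is two copies of zazzzazzzazzzaz with 'z' between the halves.

zazzzazzzazzzazzzazzzazzzazzzaz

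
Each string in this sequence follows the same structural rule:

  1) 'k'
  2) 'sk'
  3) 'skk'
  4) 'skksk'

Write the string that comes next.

This is a Fibonacci-style word recurrence s(k) = s(k−1)·s(k−2): e.g. sk·k = skk.
Continuing: skksk · skk gives term 5.

skkskskk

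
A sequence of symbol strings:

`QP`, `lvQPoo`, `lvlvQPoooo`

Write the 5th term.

lvlvlvlvQPoooooooo

Each term wraps the previous one in lv on the left and oo on the right.
From lvlvQPoooo, 2 further steps: lvlvQPoooo → lvlvlvQPoooooo → (answer).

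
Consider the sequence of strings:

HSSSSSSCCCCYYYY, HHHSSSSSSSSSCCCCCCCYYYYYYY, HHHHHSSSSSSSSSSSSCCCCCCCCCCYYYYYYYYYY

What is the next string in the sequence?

Each string has the form H^{2n-1} S^{3n+3} C^{3n+1} Y^{3n+1} (n = 1, 2, …).
At n = 4 the blocks have lengths 7, 15, 13, 13.

HHHHHHHSSSSSSSSSSSSSSSCCCCCCCCCCCCCYYYYYYYYYYYYY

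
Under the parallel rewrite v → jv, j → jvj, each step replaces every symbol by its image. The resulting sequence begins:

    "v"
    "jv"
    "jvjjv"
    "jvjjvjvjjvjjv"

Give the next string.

Rewriting the 13 symbols of jvjjvjvjjvjjv one by one yields jvj jv jvj jvj jv jvj jv jvj jvj jv jvj jvj jv; concatenated:

jvjjvjvjjvjjvjvjjvjvjjvjjvjvjjvjjv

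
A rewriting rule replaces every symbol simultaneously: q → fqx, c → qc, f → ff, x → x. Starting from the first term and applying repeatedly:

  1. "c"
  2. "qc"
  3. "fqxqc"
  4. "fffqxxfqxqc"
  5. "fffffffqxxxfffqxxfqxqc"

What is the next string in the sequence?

Replace each of the 22 characters of fffffffqxxxfffqxxfqxqc in place — ff ff ff ff ff ff ff fqx x x x ff ff ff fqx x x ff fqx x fqx qc — and concatenate.

fffffffffffffffqxxxxfffffffqxxxfffqxxfqxqc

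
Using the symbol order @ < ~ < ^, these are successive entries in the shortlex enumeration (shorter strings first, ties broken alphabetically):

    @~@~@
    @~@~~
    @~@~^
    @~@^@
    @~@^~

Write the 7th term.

Advancing 2 positions from @~@^~ through @~@^~ → @~@^^ reaches term 7.

@~~@@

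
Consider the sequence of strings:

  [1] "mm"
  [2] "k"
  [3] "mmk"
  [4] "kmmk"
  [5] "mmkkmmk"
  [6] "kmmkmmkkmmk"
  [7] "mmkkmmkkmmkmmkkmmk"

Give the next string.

Each term (from the third on) is the two preceding terms concatenated in order: term 3 = mm·k = mmk.
The next term joins kmmkmmkkmmk and mmkkmmkkmmkmmkkmmk.

kmmkmmkkmmkmmkkmmkkmmkmmkkmmk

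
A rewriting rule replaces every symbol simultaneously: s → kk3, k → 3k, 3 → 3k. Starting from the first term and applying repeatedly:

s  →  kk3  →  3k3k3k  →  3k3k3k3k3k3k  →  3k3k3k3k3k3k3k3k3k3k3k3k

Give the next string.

3k3k3k3k3k3k3k3k3k3k3k3k3k3k3k3k3k3k3k3k3k3k3k3k

φ(3k3k3k3k3k3k3k3k3k3k3k3k) expands symbol-by-symbol to 3k 3k 3k 3k 3k 3k 3k 3k 3k 3k 3k 3k 3k 3k 3k 3k 3k 3k 3k 3k 3k 3k 3k 3k; joining the 24 pieces gives the next term.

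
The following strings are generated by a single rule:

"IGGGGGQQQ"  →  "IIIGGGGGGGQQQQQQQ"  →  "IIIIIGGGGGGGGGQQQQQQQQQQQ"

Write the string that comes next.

Term n consists of 2n-1 I's, followed by 2n+3 G's, followed by 4n-1 Q's (n = 1, 2, …).
For the next term, n = 4, so the run lengths are 7, 11, 15.

IIIIIIIGGGGGGGGGGGQQQQQQQQQQQQQQQ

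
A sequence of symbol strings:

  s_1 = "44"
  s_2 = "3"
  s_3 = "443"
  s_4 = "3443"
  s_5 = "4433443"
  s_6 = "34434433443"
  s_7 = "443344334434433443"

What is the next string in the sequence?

From term 3 onward, concatenate the second-to-last term with the last: 44·3 = 443, 3·443 = 3443, …
The next term joins 34434433443 and 443344334434433443.

34434433443443344334434433443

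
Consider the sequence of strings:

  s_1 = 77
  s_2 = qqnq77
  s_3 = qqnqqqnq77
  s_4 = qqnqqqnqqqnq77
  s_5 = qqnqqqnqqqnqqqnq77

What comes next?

Each term is the previous one with qqnq prepended.
Applying this once more to qqnqqqnqqqnqqqnq77:

qqnqqqnqqqnqqqnqqqnq77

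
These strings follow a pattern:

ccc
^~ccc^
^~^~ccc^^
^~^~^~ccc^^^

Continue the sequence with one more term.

Each term wraps the previous one in ^~ on the left and ^ on the right.
One more step from ^~^~^~ccc^^^ gives the answer.

^~^~^~^~ccc^^^^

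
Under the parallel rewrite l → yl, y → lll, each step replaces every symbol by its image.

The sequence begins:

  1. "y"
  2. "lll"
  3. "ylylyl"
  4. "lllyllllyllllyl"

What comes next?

ylylyllllylylylyllllylylylyllllyl

Replace each of the 15 characters of lllyllllyllllyl in place — yl yl yl lll yl yl yl yl lll yl yl yl yl lll yl — and concatenate.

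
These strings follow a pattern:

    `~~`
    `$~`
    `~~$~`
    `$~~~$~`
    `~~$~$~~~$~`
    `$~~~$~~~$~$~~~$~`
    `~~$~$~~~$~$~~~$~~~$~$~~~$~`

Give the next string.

Each term (from the third on) is the two preceding terms concatenated in order: term 3 = ~~·$~ = ~~$~.
Continuing: $~~~$~~~$~$~~~$~ · ~~$~$~~~$~$~~~$~~~$~$~~~$~ gives term 8.

$~~~$~~~$~$~~~$~~~$~$~~~$~$~~~$~~~$~$~~~$~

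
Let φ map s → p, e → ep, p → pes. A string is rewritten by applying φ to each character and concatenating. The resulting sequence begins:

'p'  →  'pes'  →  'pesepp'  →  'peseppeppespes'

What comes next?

Applying the rule to each of the 14 symbols of peseppeppespes gives the pieces pes ep p ep pes pes ep pes pes ep p pes ep p, which concatenate to the answer.

peseppeppespeseppespesepppesepp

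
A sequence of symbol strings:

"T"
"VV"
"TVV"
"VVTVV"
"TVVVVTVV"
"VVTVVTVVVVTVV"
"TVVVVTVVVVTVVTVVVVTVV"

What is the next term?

Each term (from the third on) is the two preceding terms concatenated in order: term 3 = T·VV = TVV.
So term 8 is VVTVVTVVVVTVV·TVVVVTVVVVTVVTVVVVTVV.

VVTVVTVVVVTVVTVVVVTVVVVTVVTVVVVTVV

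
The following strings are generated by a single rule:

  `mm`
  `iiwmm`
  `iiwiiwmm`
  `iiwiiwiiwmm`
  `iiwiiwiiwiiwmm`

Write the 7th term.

iiwiiwiiwiiwiiwiiwmm

The strings grow by a fixed prefix iiw each time.
From iiwiiwiiwiiwmm, 2 further steps: iiwiiwiiwiiwmm → iiwiiwiiwiiwiiwmm → (answer).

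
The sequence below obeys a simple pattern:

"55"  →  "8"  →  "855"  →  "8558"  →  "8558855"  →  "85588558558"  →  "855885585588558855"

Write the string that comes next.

85588558558855885585588558558

This is a Fibonacci-style word recurrence s(k) = s(k−1)·s(k−2): e.g. 8·55 = 855.
Continuing: 855885585588558855 · 85588558558 gives term 8.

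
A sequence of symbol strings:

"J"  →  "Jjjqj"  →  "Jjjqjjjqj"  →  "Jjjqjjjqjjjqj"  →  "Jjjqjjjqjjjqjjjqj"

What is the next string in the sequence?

The strings grow by a fixed suffix jjqj each time.
Applying this once more to Jjjqjjjqjjjqjjjqj:

Jjjqjjjqjjjqjjjqjjjqj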